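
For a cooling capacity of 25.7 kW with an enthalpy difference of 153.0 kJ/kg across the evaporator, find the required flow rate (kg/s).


m_dot = Q / dh
m_dot = 25.7 / 153.0
m_dot = 0.168 kg/s

0.168


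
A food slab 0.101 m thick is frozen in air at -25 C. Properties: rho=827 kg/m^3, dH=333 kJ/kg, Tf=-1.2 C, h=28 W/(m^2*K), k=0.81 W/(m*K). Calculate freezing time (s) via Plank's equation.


dT = -1.2 - (-25) = 23.8 K
term1 = a/(2h) = 0.101/(2*28) = 0.001803571429
term2 = a^2/(8k) = 0.101^2/(8*0.81) = 0.001574228395
t = rho*dH*1000/dT * (term1 + term2)
t = 827*333*1000/23.8 * (0.001803571429 + 0.001574228395)
t = 39085 s

39085


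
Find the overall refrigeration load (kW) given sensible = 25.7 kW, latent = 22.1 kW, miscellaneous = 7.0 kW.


Q_total = Q_s + Q_l + Q_misc
Q_total = 25.7 + 22.1 + 7.0
Q_total = 54.8 kW

54.8


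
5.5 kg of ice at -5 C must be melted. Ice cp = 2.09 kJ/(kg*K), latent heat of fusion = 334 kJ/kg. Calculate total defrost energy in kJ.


Sensible heat = cp * dT = 2.09 * 5 = 10.45 kJ/kg
Total per kg = 10.45 + 334 = 344.45 kJ/kg
Q = m * total = 5.5 * 344.45
Q = 1894.5 kJ

1894.5


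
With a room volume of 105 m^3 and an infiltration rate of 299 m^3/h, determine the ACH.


ACH = flow / volume
ACH = 299 / 105
ACH = 2.848

2.848


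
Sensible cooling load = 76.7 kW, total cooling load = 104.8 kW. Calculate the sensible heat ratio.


SHR = Q_sensible / Q_total
SHR = 76.7 / 104.8
SHR = 0.732

0.732


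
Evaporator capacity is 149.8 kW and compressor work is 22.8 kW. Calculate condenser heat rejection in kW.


Q_cond = Q_evap + W
Q_cond = 149.8 + 22.8
Q_cond = 172.6 kW

172.6


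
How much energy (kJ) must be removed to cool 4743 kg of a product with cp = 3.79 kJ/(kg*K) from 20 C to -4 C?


dT = 20 - (-4) = 24 K
Q = m * cp * dT = 4743 * 3.79 * 24
Q = 431423 kJ

431423


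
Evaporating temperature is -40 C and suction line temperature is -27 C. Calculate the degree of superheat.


Superheat = T_suction - T_evap
Superheat = -27 - (-40)
Superheat = 13 K

13


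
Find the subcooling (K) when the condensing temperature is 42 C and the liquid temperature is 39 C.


Subcooling = T_cond - T_liquid
Subcooling = 42 - 39
Subcooling = 3 K

3


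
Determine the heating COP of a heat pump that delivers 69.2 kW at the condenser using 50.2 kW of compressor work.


COP_hp = Q_cond / W
COP_hp = 69.2 / 50.2
COP_hp = 1.378

1.378


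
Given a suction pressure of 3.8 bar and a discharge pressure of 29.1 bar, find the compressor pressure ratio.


PR = P_high / P_low
PR = 29.1 / 3.8
PR = 7.658

7.658


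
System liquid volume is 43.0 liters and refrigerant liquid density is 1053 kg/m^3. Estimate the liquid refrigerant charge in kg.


Charge = V * rho / 1000
Charge = 43.0 * 1053 / 1000
Charge = 45.28 kg

45.28


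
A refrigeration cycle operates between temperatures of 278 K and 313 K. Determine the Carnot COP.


dT = 313 - 278 = 35 K
COP_carnot = T_cold / dT = 278 / 35
COP_carnot = 7.943

7.943


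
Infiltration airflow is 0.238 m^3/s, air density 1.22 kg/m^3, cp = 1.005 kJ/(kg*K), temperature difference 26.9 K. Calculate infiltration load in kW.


Q = V_dot * rho * cp * dT
Q = 0.238 * 1.22 * 1.005 * 26.9
Q = 7.85 kW

7.85


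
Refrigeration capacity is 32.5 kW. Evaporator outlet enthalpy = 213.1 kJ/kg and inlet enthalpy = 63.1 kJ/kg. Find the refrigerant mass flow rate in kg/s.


dh = 213.1 - 63.1 = 150.0 kJ/kg
m_dot = Q / dh = 32.5 / 150.0 = 0.2167 kg/s

0.2167


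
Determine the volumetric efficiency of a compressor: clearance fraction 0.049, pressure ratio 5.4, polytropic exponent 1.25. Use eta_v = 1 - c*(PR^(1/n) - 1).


PR^(1/n) = 5.4^(1/1.25) = 3.85402926
eta_v = 1 - 0.049 * (3.85402926 - 1)
eta_v = 0.8602

0.8602


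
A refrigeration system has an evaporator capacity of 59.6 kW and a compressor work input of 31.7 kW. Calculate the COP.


COP = Q_evap / W
COP = 59.6 / 31.7
COP = 1.88

1.88


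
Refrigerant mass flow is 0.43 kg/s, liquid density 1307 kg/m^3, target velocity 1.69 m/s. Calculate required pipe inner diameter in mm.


A = m_dot / (rho * v) = 0.43 / (1307 * 1.69) = 0.000194673198 m^2
d = sqrt(4*A/pi) * 1000
d = 15.7 mm

15.7


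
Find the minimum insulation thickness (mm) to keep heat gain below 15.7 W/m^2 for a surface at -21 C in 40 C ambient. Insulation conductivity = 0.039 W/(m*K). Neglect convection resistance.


dT = 40 - (-21) = 61 K
thickness = k * dT / q_max * 1000
thickness = 0.039 * 61 / 15.7 * 1000
thickness = 151.5 mm

151.5


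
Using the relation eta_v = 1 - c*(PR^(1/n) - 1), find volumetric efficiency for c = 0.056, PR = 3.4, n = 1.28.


PR^(1/n) = 3.4^(1/1.28) = 2.6014645
eta_v = 1 - 0.056 * (2.6014645 - 1)
eta_v = 0.9103

0.9103


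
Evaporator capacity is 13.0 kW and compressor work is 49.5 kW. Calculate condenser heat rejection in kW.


Q_cond = Q_evap + W
Q_cond = 13.0 + 49.5
Q_cond = 62.5 kW

62.5


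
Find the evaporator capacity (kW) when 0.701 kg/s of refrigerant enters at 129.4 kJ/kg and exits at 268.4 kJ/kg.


dh = 268.4 - 129.4 = 139.0 kJ/kg
Q_evap = m_dot * dh = 0.701 * 139.0
Q_evap = 97.44 kW

97.44


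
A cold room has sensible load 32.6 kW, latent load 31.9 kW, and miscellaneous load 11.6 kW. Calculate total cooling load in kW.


Q_total = Q_s + Q_l + Q_misc
Q_total = 32.6 + 31.9 + 11.6
Q_total = 76.1 kW

76.1


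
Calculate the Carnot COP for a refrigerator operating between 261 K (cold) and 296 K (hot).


dT = 296 - 261 = 35 K
COP_carnot = T_cold / dT = 261 / 35
COP_carnot = 7.457

7.457


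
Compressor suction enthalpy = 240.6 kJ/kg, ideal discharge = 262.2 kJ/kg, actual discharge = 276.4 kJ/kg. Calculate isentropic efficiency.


dh_ideal = 262.2 - 240.6 = 21.6 kJ/kg
dh_actual = 276.4 - 240.6 = 35.8 kJ/kg
eta_s = dh_ideal / dh_actual = 21.6 / 35.8
eta_s = 0.6034

0.6034


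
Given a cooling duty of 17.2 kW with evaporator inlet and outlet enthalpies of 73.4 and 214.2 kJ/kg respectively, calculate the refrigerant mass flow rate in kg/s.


dh = 214.2 - 73.4 = 140.8 kJ/kg
m_dot = Q / dh = 17.2 / 140.8 = 0.1222 kg/s

0.1222


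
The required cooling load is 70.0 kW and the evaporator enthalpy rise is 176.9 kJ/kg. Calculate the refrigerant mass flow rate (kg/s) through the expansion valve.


m_dot = Q / dh
m_dot = 70.0 / 176.9
m_dot = 0.3957 kg/s

0.3957


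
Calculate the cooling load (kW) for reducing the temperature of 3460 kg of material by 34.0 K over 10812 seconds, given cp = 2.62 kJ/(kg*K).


Q = m * cp * dT / t
Q = 3460 * 2.62 * 34.0 / 10812
Q = 28.507 kW

28.507


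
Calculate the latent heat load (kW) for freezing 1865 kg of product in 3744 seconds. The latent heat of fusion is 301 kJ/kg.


Q_lat = m * h_fg / t
Q_lat = 1865 * 301 / 3744
Q_lat = 149.94 kW

149.94


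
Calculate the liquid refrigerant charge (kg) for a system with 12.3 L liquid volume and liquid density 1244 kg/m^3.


Charge = V * rho / 1000
Charge = 12.3 * 1244 / 1000
Charge = 15.3 kg

15.3


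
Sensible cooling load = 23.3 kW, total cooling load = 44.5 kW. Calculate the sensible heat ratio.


SHR = Q_sensible / Q_total
SHR = 23.3 / 44.5
SHR = 0.524

0.524


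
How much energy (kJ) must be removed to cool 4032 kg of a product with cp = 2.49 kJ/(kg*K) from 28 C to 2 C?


dT = 28 - (2) = 26 K
Q = m * cp * dT = 4032 * 2.49 * 26
Q = 261032 kJ

261032


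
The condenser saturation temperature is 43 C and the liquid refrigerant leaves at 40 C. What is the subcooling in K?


Subcooling = T_cond - T_liquid
Subcooling = 43 - 40
Subcooling = 3 K

3


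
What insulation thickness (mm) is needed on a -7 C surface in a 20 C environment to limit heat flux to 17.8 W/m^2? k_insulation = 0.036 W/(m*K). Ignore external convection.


dT = 20 - (-7) = 27 K
thickness = k * dT / q_max * 1000
thickness = 0.036 * 27 / 17.8 * 1000
thickness = 54.6 mm

54.6


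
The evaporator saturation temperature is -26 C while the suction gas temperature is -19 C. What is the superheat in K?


Superheat = T_suction - T_evap
Superheat = -19 - (-26)
Superheat = 7 K

7


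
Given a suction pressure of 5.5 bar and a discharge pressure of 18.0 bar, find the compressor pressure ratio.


PR = P_high / P_low
PR = 18.0 / 5.5
PR = 3.273

3.273


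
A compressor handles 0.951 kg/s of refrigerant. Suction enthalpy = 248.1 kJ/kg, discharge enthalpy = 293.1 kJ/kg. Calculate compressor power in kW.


dh = 293.1 - 248.1 = 45.0 kJ/kg
W = m_dot * dh = 0.951 * 45.0 = 42.8 kW

42.8


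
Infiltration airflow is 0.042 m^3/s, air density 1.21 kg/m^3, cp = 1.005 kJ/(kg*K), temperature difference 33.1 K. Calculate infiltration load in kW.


Q = V_dot * rho * cp * dT
Q = 0.042 * 1.21 * 1.005 * 33.1
Q = 1.691 kW

1.691


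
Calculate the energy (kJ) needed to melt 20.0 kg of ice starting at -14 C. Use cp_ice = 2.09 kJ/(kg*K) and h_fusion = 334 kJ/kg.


Sensible heat = cp * dT = 2.09 * 14 = 29.26 kJ/kg
Total per kg = 29.26 + 334 = 363.26 kJ/kg
Q = m * total = 20.0 * 363.26
Q = 7265.2 kJ

7265.2


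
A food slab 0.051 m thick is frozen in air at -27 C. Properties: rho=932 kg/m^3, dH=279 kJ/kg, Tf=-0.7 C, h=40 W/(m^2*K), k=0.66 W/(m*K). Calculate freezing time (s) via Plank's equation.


dT = -0.7 - (-27) = 26.3 K
term1 = a/(2h) = 0.051/(2*40) = 0.0006375
term2 = a^2/(8k) = 0.051^2/(8*0.66) = 0.0004926136364
t = rho*dH*1000/dT * (term1 + term2)
t = 932*279*1000/26.3 * (0.0006375 + 0.0004926136364)
t = 11173 s

11173


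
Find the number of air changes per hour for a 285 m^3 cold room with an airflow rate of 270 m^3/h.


ACH = flow / volume
ACH = 270 / 285
ACH = 0.947

0.947


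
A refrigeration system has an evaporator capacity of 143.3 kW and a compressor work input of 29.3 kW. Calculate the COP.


COP = Q_evap / W
COP = 143.3 / 29.3
COP = 4.891

4.891


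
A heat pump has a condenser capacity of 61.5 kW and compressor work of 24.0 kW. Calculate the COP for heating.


COP_hp = Q_cond / W
COP_hp = 61.5 / 24.0
COP_hp = 2.563

2.563


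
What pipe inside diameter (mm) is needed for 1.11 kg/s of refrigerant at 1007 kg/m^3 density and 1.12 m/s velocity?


A = m_dot / (rho * v) = 1.11 / (1007 * 1.12) = 0.0009841821535 m^2
d = sqrt(4*A/pi) * 1000
d = 35.4 mm

35.4


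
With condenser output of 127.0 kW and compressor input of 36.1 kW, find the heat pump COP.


COP_hp = Q_cond / W
COP_hp = 127.0 / 36.1
COP_hp = 3.518

3.518


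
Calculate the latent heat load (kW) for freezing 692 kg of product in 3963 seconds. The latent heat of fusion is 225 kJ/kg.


Q_lat = m * h_fg / t
Q_lat = 692 * 225 / 3963
Q_lat = 39.29 kW

39.29


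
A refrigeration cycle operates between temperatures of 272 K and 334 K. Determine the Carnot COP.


dT = 334 - 272 = 62 K
COP_carnot = T_cold / dT = 272 / 62
COP_carnot = 4.387

4.387


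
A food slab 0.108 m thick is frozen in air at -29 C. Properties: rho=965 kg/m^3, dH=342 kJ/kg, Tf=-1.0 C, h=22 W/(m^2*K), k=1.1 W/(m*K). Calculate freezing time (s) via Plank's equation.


dT = -1.0 - (-29) = 28.0 K
term1 = a/(2h) = 0.108/(2*22) = 0.002454545455
term2 = a^2/(8k) = 0.108^2/(8*1.1) = 0.001325454545
t = rho*dH*1000/dT * (term1 + term2)
t = 965*342*1000/28.0 * (0.002454545455 + 0.001325454545)
t = 44554 s

44554


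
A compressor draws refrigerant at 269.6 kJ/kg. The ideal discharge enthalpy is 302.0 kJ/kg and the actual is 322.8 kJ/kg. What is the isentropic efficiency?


dh_ideal = 302.0 - 269.6 = 32.4 kJ/kg
dh_actual = 322.8 - 269.6 = 53.2 kJ/kg
eta_s = dh_ideal / dh_actual = 32.4 / 53.2
eta_s = 0.609

0.609


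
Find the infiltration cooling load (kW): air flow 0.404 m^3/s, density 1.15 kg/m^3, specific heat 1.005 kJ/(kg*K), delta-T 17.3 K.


Q = V_dot * rho * cp * dT
Q = 0.404 * 1.15 * 1.005 * 17.3
Q = 8.078 kW

8.078


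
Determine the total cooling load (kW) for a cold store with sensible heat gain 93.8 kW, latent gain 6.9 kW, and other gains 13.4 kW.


Q_total = Q_s + Q_l + Q_misc
Q_total = 93.8 + 6.9 + 13.4
Q_total = 114.1 kW

114.1


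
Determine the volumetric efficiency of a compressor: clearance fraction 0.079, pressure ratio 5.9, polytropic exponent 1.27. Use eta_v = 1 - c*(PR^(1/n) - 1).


PR^(1/n) = 5.9^(1/1.27) = 4.04548027
eta_v = 1 - 0.079 * (4.04548027 - 1)
eta_v = 0.7594

0.7594


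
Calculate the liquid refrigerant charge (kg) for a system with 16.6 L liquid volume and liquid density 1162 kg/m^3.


Charge = V * rho / 1000
Charge = 16.6 * 1162 / 1000
Charge = 19.29 kg

19.29


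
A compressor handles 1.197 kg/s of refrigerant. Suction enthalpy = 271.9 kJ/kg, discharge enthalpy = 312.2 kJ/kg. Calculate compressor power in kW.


dh = 312.2 - 271.9 = 40.3 kJ/kg
W = m_dot * dh = 1.197 * 40.3 = 48.24 kW

48.24


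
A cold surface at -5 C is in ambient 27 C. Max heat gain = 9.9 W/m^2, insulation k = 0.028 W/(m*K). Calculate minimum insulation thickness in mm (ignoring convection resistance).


dT = 27 - (-5) = 32 K
thickness = k * dT / q_max * 1000
thickness = 0.028 * 32 / 9.9 * 1000
thickness = 90.5 mm

90.5


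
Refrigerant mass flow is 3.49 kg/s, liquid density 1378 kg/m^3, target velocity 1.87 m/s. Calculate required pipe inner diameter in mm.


A = m_dot / (rho * v) = 3.49 / (1378 * 1.87) = 0.00135436151 m^2
d = sqrt(4*A/pi) * 1000
d = 41.5 mm

41.5


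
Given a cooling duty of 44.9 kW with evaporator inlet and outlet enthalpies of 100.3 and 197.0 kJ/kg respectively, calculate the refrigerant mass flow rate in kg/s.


dh = 197.0 - 100.3 = 96.7 kJ/kg
m_dot = Q / dh = 44.9 / 96.7 = 0.4643 kg/s

0.4643


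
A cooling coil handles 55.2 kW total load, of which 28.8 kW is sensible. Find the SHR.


SHR = Q_sensible / Q_total
SHR = 28.8 / 55.2
SHR = 0.522

0.522


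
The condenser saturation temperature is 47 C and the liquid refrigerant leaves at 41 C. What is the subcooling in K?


Subcooling = T_cond - T_liquid
Subcooling = 47 - 41
Subcooling = 6 K

6


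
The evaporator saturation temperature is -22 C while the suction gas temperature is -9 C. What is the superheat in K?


Superheat = T_suction - T_evap
Superheat = -9 - (-22)
Superheat = 13 K

13


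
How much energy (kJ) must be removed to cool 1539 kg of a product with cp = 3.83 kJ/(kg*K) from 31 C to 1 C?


dT = 31 - (1) = 30 K
Q = m * cp * dT = 1539 * 3.83 * 30
Q = 176831 kJ

176831


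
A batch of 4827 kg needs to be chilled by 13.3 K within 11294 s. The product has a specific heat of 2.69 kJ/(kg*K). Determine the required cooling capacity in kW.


Q = m * cp * dT / t
Q = 4827 * 2.69 * 13.3 / 11294
Q = 15.291 kW

15.291


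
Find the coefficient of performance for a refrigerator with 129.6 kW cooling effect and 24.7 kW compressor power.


COP = Q_evap / W
COP = 129.6 / 24.7
COP = 5.247

5.247


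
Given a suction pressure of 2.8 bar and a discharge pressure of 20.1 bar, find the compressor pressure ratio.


PR = P_high / P_low
PR = 20.1 / 2.8
PR = 7.179

7.179


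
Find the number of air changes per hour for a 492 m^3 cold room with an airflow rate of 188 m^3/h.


ACH = flow / volume
ACH = 188 / 492
ACH = 0.382

0.382


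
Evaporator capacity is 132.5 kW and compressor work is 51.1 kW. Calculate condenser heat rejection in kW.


Q_cond = Q_evap + W
Q_cond = 132.5 + 51.1
Q_cond = 183.6 kW

183.6


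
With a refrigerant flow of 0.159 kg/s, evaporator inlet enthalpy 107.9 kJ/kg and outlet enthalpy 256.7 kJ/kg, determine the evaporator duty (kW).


dh = 256.7 - 107.9 = 148.8 kJ/kg
Q_evap = m_dot * dh = 0.159 * 148.8
Q_evap = 23.66 kW

23.66


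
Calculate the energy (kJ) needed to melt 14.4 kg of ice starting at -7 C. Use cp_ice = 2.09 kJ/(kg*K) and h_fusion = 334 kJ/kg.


Sensible heat = cp * dT = 2.09 * 7 = 14.63 kJ/kg
Total per kg = 14.63 + 334 = 348.63 kJ/kg
Q = m * total = 14.4 * 348.63
Q = 5020.3 kJ

5020.3


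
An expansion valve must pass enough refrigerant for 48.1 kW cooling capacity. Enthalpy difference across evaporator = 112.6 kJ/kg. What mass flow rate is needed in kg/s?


m_dot = Q / dh
m_dot = 48.1 / 112.6
m_dot = 0.4272 kg/s

0.4272


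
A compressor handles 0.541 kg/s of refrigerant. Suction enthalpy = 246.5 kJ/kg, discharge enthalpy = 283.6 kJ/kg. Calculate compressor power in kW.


dh = 283.6 - 246.5 = 37.1 kJ/kg
W = m_dot * dh = 0.541 * 37.1 = 20.07 kW

20.07


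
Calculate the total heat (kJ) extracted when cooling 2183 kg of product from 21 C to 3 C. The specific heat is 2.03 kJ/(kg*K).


dT = 21 - (3) = 18 K
Q = m * cp * dT = 2183 * 2.03 * 18
Q = 79767 kJ

79767


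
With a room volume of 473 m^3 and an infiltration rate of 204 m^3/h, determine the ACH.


ACH = flow / volume
ACH = 204 / 473
ACH = 0.431

0.431


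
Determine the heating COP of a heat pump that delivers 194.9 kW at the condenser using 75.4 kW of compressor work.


COP_hp = Q_cond / W
COP_hp = 194.9 / 75.4
COP_hp = 2.585

2.585


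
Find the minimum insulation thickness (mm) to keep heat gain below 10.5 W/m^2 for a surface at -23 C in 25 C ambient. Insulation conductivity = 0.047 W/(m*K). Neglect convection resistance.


dT = 25 - (-23) = 48 K
thickness = k * dT / q_max * 1000
thickness = 0.047 * 48 / 10.5 * 1000
thickness = 214.9 mm

214.9


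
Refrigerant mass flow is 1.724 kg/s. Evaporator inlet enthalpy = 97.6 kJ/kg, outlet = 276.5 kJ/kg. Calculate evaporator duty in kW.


dh = 276.5 - 97.6 = 178.9 kJ/kg
Q_evap = m_dot * dh = 1.724 * 178.9
Q_evap = 308.42 kW

308.42


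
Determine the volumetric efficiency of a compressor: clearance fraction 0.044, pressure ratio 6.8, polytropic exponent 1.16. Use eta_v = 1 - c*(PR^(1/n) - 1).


PR^(1/n) = 6.8^(1/1.16) = 5.22011532
eta_v = 1 - 0.044 * (5.22011532 - 1)
eta_v = 0.8143

0.8143


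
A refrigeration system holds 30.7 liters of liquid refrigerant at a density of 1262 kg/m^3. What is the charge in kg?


Charge = V * rho / 1000
Charge = 30.7 * 1262 / 1000
Charge = 38.74 kg

38.74


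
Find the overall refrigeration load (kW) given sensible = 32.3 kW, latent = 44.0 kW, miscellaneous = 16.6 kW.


Q_total = Q_s + Q_l + Q_misc
Q_total = 32.3 + 44.0 + 16.6
Q_total = 92.9 kW

92.9


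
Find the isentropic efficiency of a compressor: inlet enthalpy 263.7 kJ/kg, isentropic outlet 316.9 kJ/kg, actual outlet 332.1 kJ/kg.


dh_ideal = 316.9 - 263.7 = 53.2 kJ/kg
dh_actual = 332.1 - 263.7 = 68.4 kJ/kg
eta_s = dh_ideal / dh_actual = 53.2 / 68.4
eta_s = 0.7778

0.7778


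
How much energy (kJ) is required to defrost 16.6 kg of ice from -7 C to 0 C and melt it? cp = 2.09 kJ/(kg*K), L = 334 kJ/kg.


Sensible heat = cp * dT = 2.09 * 7 = 14.63 kJ/kg
Total per kg = 14.63 + 334 = 348.63 kJ/kg
Q = m * total = 16.6 * 348.63
Q = 5787.3 kJ

5787.3


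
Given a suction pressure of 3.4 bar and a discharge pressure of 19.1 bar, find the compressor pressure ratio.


PR = P_high / P_low
PR = 19.1 / 3.4
PR = 5.618

5.618


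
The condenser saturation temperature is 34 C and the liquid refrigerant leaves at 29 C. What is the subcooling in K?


Subcooling = T_cond - T_liquid
Subcooling = 34 - 29
Subcooling = 5 K

5


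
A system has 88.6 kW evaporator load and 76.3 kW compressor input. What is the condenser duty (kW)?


Q_cond = Q_evap + W
Q_cond = 88.6 + 76.3
Q_cond = 164.9 kW

164.9


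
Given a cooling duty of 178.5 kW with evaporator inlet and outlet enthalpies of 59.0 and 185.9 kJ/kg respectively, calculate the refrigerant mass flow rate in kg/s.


dh = 185.9 - 59.0 = 126.9 kJ/kg
m_dot = Q / dh = 178.5 / 126.9 = 1.4066 kg/s

1.4066


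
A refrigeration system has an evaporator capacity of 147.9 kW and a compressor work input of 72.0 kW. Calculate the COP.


COP = Q_evap / W
COP = 147.9 / 72.0
COP = 2.054

2.054


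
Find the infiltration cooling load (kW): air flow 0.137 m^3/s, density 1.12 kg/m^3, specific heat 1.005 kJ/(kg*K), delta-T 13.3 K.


Q = V_dot * rho * cp * dT
Q = 0.137 * 1.12 * 1.005 * 13.3
Q = 2.051 kW

2.051


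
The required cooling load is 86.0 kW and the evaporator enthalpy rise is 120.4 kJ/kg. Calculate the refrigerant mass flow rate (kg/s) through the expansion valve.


m_dot = Q / dh
m_dot = 86.0 / 120.4
m_dot = 0.7143 kg/s

0.7143


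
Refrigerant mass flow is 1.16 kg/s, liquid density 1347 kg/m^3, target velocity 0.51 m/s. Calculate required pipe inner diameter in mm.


A = m_dot / (rho * v) = 1.16 / (1347 * 0.51) = 0.001688574465 m^2
d = sqrt(4*A/pi) * 1000
d = 46.4 mm

46.4


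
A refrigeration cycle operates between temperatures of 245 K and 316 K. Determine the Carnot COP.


dT = 316 - 245 = 71 K
COP_carnot = T_cold / dT = 245 / 71
COP_carnot = 3.451

3.451


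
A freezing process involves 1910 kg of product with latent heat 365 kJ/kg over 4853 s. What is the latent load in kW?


Q_lat = m * h_fg / t
Q_lat = 1910 * 365 / 4853
Q_lat = 143.65 kW

143.65


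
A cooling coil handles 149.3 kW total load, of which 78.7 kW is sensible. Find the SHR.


SHR = Q_sensible / Q_total
SHR = 78.7 / 149.3
SHR = 0.527

0.527


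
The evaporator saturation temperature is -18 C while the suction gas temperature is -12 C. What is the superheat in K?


Superheat = T_suction - T_evap
Superheat = -12 - (-18)
Superheat = 6 K

6


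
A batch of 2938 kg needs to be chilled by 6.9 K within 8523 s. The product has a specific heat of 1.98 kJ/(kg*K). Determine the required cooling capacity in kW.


Q = m * cp * dT / t
Q = 2938 * 1.98 * 6.9 / 8523
Q = 4.709 kW

4.709


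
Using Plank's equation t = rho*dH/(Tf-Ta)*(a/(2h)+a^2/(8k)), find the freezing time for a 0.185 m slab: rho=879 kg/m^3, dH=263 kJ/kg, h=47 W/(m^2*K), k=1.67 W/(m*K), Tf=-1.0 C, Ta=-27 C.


dT = -1.0 - (-27) = 26.0 K
term1 = a/(2h) = 0.185/(2*47) = 0.001968085106
term2 = a^2/(8k) = 0.185^2/(8*1.67) = 0.002561751497
t = rho*dH*1000/dT * (term1 + term2)
t = 879*263*1000/26.0 * (0.001968085106 + 0.002561751497)
t = 40277 s

40277


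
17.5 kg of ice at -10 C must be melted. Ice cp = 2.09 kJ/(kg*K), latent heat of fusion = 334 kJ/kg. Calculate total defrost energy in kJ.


Sensible heat = cp * dT = 2.09 * 10 = 20.9 kJ/kg
Total per kg = 20.9 + 334 = 354.9 kJ/kg
Q = m * total = 17.5 * 354.9
Q = 6210.8 kJ

6210.8


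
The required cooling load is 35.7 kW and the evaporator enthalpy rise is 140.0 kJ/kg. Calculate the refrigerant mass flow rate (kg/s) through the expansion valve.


m_dot = Q / dh
m_dot = 35.7 / 140.0
m_dot = 0.255 kg/s

0.255


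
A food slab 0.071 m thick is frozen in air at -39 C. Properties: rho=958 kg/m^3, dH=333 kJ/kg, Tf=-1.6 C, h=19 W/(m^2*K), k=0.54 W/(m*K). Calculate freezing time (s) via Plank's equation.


dT = -1.6 - (-39) = 37.4 K
term1 = a/(2h) = 0.071/(2*19) = 0.001868421053
term2 = a^2/(8k) = 0.071^2/(8*0.54) = 0.001166898148
t = rho*dH*1000/dT * (term1 + term2)
t = 958*333*1000/37.4 * (0.001868421053 + 0.001166898148)
t = 25891 s

25891


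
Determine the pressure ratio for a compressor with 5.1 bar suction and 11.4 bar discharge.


PR = P_high / P_low
PR = 11.4 / 5.1
PR = 2.235

2.235


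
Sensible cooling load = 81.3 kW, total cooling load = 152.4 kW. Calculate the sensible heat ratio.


SHR = Q_sensible / Q_total
SHR = 81.3 / 152.4
SHR = 0.533

0.533


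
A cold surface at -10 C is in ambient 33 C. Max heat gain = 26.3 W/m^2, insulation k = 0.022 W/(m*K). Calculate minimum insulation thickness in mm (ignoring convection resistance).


dT = 33 - (-10) = 43 K
thickness = k * dT / q_max * 1000
thickness = 0.022 * 43 / 26.3 * 1000
thickness = 36.0 mm

36.0


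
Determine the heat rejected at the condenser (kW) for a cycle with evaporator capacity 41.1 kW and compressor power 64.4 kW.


Q_cond = Q_evap + W
Q_cond = 41.1 + 64.4
Q_cond = 105.5 kW

105.5


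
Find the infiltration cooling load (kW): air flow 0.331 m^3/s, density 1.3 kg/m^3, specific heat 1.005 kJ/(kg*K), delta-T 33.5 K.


Q = V_dot * rho * cp * dT
Q = 0.331 * 1.3 * 1.005 * 33.5
Q = 14.487 kW

14.487


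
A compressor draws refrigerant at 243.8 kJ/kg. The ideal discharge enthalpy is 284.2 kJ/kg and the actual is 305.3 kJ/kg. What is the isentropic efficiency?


dh_ideal = 284.2 - 243.8 = 40.4 kJ/kg
dh_actual = 305.3 - 243.8 = 61.5 kJ/kg
eta_s = dh_ideal / dh_actual = 40.4 / 61.5
eta_s = 0.6569

0.6569


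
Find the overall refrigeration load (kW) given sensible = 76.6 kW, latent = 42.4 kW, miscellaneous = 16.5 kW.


Q_total = Q_s + Q_l + Q_misc
Q_total = 76.6 + 42.4 + 16.5
Q_total = 135.5 kW

135.5


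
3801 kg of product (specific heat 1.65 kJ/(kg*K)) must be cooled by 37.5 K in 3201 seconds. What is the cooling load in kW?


Q = m * cp * dT / t
Q = 3801 * 1.65 * 37.5 / 3201
Q = 73.473 kW

73.473


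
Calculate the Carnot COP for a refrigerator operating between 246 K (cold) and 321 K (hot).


dT = 321 - 246 = 75 K
COP_carnot = T_cold / dT = 246 / 75
COP_carnot = 3.28

3.28


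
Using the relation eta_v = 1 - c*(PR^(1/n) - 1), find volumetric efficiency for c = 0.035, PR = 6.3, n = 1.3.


PR^(1/n) = 6.3^(1/1.3) = 4.1198115
eta_v = 1 - 0.035 * (4.1198115 - 1)
eta_v = 0.8908

0.8908


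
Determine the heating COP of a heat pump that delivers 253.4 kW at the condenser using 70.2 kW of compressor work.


COP_hp = Q_cond / W
COP_hp = 253.4 / 70.2
COP_hp = 3.61

3.61


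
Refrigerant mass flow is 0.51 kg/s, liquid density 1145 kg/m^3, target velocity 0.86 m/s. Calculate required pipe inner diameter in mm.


A = m_dot / (rho * v) = 0.51 / (1145 * 0.86) = 0.0005179242409 m^2
d = sqrt(4*A/pi) * 1000
d = 25.7 mm

25.7


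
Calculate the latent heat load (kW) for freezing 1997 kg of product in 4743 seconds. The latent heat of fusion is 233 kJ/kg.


Q_lat = m * h_fg / t
Q_lat = 1997 * 233 / 4743
Q_lat = 98.1 kW

98.1


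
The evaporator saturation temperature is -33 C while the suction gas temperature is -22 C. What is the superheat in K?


Superheat = T_suction - T_evap
Superheat = -22 - (-33)
Superheat = 11 K

11


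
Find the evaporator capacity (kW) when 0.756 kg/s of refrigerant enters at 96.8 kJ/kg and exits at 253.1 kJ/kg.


dh = 253.1 - 96.8 = 156.3 kJ/kg
Q_evap = m_dot * dh = 0.756 * 156.3
Q_evap = 118.16 kW

118.16


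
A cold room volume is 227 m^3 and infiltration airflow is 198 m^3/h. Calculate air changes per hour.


ACH = flow / volume
ACH = 198 / 227
ACH = 0.872

0.872


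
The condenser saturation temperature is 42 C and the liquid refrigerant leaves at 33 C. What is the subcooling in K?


Subcooling = T_cond - T_liquid
Subcooling = 42 - 33
Subcooling = 9 K

9


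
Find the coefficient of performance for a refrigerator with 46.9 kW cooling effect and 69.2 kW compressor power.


COP = Q_evap / W
COP = 46.9 / 69.2
COP = 0.678

0.678


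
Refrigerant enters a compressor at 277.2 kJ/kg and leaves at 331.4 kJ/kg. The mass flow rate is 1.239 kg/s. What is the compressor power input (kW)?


dh = 331.4 - 277.2 = 54.2 kJ/kg
W = m_dot * dh = 1.239 * 54.2 = 67.15 kW

67.15


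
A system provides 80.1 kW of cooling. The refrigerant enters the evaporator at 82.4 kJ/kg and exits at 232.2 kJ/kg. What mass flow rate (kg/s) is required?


dh = 232.2 - 82.4 = 149.8 kJ/kg
m_dot = Q / dh = 80.1 / 149.8 = 0.5347 kg/s

0.5347


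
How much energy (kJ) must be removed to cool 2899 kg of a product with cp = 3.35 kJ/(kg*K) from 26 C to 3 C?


dT = 26 - (3) = 23 K
Q = m * cp * dT = 2899 * 3.35 * 23
Q = 223368 kJ

223368


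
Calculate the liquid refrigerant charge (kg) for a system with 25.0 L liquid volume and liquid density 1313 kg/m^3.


Charge = V * rho / 1000
Charge = 25.0 * 1313 / 1000
Charge = 32.83 kg

32.83


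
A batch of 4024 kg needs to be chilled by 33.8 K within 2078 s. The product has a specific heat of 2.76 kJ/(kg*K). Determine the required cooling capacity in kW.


Q = m * cp * dT / t
Q = 4024 * 2.76 * 33.8 / 2078
Q = 180.65 kW

180.65


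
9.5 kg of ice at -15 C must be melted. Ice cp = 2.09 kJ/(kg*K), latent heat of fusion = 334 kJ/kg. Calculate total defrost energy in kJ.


Sensible heat = cp * dT = 2.09 * 15 = 31.35 kJ/kg
Total per kg = 31.35 + 334 = 365.35 kJ/kg
Q = m * total = 9.5 * 365.35
Q = 3470.8 kJ

3470.8


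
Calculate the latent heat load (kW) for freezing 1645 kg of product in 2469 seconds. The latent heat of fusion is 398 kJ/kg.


Q_lat = m * h_fg / t
Q_lat = 1645 * 398 / 2469
Q_lat = 265.17 kW

265.17


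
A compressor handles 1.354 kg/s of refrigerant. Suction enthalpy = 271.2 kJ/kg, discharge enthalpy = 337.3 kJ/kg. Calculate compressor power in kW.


dh = 337.3 - 271.2 = 66.1 kJ/kg
W = m_dot * dh = 1.354 * 66.1 = 89.5 kW

89.5


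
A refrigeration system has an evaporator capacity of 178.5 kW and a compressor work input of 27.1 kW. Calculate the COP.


COP = Q_evap / W
COP = 178.5 / 27.1
COP = 6.587

6.587


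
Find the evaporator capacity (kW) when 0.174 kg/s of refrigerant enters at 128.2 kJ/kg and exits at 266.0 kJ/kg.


dh = 266.0 - 128.2 = 137.8 kJ/kg
Q_evap = m_dot * dh = 0.174 * 137.8
Q_evap = 23.98 kW

23.98


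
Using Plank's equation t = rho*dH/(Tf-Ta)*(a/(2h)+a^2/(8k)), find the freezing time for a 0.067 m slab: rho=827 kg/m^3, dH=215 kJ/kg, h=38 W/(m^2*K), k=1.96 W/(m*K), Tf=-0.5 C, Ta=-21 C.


dT = -0.5 - (-21) = 20.5 K
term1 = a/(2h) = 0.067/(2*38) = 0.0008815789474
term2 = a^2/(8k) = 0.067^2/(8*1.96) = 0.0002862882653
t = rho*dH*1000/dT * (term1 + term2)
t = 827*215*1000/20.5 * (0.0008815789474 + 0.0002862882653)
t = 10129 s

10129


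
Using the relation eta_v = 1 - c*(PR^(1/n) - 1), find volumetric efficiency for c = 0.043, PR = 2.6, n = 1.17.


PR^(1/n) = 2.6^(1/1.17) = 2.26296624
eta_v = 1 - 0.043 * (2.26296624 - 1)
eta_v = 0.9457

0.9457


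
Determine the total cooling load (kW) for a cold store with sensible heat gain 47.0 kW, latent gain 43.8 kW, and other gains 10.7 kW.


Q_total = Q_s + Q_l + Q_misc
Q_total = 47.0 + 43.8 + 10.7
Q_total = 101.5 kW

101.5


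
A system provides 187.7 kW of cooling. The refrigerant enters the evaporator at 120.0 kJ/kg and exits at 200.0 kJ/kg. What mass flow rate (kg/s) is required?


dh = 200.0 - 120.0 = 80.0 kJ/kg
m_dot = Q / dh = 187.7 / 80.0 = 2.3463 kg/s

2.3463


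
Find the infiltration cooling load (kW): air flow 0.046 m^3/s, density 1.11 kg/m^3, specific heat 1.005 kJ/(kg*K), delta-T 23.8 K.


Q = V_dot * rho * cp * dT
Q = 0.046 * 1.11 * 1.005 * 23.8
Q = 1.221 kW

1.221


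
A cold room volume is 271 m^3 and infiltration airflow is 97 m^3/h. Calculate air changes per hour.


ACH = flow / volume
ACH = 97 / 271
ACH = 0.358

0.358


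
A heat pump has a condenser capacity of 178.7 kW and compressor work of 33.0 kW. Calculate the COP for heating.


COP_hp = Q_cond / W
COP_hp = 178.7 / 33.0
COP_hp = 5.415

5.415


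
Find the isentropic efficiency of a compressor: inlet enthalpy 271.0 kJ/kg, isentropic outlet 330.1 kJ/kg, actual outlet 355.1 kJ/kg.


dh_ideal = 330.1 - 271.0 = 59.1 kJ/kg
dh_actual = 355.1 - 271.0 = 84.1 kJ/kg
eta_s = dh_ideal / dh_actual = 59.1 / 84.1
eta_s = 0.7027

0.7027


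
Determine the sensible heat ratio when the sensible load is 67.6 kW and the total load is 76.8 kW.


SHR = Q_sensible / Q_total
SHR = 67.6 / 76.8
SHR = 0.88

0.88


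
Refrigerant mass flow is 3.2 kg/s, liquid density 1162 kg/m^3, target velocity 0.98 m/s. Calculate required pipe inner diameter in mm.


A = m_dot / (rho * v) = 3.2 / (1162 * 0.98) = 0.002810074116 m^2
d = sqrt(4*A/pi) * 1000
d = 59.8 mm

59.8


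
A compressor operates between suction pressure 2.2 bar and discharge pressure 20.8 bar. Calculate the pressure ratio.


PR = P_high / P_low
PR = 20.8 / 2.2
PR = 9.455

9.455


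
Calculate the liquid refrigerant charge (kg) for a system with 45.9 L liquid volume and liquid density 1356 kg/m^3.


Charge = V * rho / 1000
Charge = 45.9 * 1356 / 1000
Charge = 62.24 kg

62.24


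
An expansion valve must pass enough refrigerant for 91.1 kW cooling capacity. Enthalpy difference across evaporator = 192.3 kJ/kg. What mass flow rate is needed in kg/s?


m_dot = Q / dh
m_dot = 91.1 / 192.3
m_dot = 0.4737 kg/s

0.4737


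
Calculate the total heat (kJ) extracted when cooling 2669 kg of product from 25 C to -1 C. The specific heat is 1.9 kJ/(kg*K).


dT = 25 - (-1) = 26 K
Q = m * cp * dT = 2669 * 1.9 * 26
Q = 131849 kJ

131849


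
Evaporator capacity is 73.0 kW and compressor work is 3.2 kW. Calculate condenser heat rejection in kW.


Q_cond = Q_evap + W
Q_cond = 73.0 + 3.2
Q_cond = 76.2 kW

76.2


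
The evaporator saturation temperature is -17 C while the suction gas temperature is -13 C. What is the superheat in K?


Superheat = T_suction - T_evap
Superheat = -13 - (-17)
Superheat = 4 K

4


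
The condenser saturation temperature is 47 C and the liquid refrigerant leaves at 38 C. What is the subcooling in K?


Subcooling = T_cond - T_liquid
Subcooling = 47 - 38
Subcooling = 9 K

9


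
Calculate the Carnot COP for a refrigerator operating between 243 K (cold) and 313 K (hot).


dT = 313 - 243 = 70 K
COP_carnot = T_cold / dT = 243 / 70
COP_carnot = 3.471

3.471


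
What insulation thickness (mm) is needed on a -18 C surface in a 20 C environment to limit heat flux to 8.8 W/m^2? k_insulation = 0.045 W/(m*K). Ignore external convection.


dT = 20 - (-18) = 38 K
thickness = k * dT / q_max * 1000
thickness = 0.045 * 38 / 8.8 * 1000
thickness = 194.3 mm

194.3


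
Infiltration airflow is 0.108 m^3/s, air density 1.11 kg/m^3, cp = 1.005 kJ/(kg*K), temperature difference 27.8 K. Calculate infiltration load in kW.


Q = V_dot * rho * cp * dT
Q = 0.108 * 1.11 * 1.005 * 27.8
Q = 3.349 kW

3.349


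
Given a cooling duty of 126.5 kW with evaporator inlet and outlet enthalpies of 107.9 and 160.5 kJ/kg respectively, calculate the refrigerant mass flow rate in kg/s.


dh = 160.5 - 107.9 = 52.6 kJ/kg
m_dot = Q / dh = 126.5 / 52.6 = 2.4049 kg/s

2.4049


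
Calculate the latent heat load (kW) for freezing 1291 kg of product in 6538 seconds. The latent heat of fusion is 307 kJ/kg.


Q_lat = m * h_fg / t
Q_lat = 1291 * 307 / 6538
Q_lat = 60.62 kW

60.62


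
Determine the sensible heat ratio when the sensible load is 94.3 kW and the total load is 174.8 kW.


SHR = Q_sensible / Q_total
SHR = 94.3 / 174.8
SHR = 0.539

0.539


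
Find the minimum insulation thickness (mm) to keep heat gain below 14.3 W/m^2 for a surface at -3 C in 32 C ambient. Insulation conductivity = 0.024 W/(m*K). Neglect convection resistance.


dT = 32 - (-3) = 35 K
thickness = k * dT / q_max * 1000
thickness = 0.024 * 35 / 14.3 * 1000
thickness = 58.7 mm

58.7


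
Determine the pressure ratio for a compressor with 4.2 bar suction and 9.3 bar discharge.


PR = P_high / P_low
PR = 9.3 / 4.2
PR = 2.214

2.214


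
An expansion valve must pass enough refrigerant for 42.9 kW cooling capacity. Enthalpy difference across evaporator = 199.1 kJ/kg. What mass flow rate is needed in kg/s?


m_dot = Q / dh
m_dot = 42.9 / 199.1
m_dot = 0.2155 kg/s

0.2155


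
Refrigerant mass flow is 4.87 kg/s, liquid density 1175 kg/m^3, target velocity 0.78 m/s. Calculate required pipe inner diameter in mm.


A = m_dot / (rho * v) = 4.87 / (1175 * 0.78) = 0.005313693399 m^2
d = sqrt(4*A/pi) * 1000
d = 82.3 mm

82.3


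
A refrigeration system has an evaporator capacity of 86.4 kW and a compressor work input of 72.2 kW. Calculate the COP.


COP = Q_evap / W
COP = 86.4 / 72.2
COP = 1.197

1.197


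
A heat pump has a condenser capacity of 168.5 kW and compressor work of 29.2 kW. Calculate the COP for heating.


COP_hp = Q_cond / W
COP_hp = 168.5 / 29.2
COP_hp = 5.771

5.771


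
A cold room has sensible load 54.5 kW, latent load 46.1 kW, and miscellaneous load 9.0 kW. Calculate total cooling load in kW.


Q_total = Q_s + Q_l + Q_misc
Q_total = 54.5 + 46.1 + 9.0
Q_total = 109.6 kW

109.6


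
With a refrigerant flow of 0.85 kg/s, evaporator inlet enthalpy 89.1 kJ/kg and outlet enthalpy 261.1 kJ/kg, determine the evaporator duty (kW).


dh = 261.1 - 89.1 = 172.0 kJ/kg
Q_evap = m_dot * dh = 0.85 * 172.0
Q_evap = 146.2 kW

146.2


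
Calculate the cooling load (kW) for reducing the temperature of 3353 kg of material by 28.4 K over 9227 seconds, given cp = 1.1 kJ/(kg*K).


Q = m * cp * dT / t
Q = 3353 * 1.1 * 28.4 / 9227
Q = 11.352 kW

11.352


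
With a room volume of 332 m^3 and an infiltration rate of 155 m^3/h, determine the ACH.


ACH = flow / volume
ACH = 155 / 332
ACH = 0.467

0.467


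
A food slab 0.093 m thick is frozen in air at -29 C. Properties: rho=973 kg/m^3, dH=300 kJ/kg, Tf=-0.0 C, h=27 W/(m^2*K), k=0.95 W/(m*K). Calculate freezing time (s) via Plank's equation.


dT = -0.0 - (-29) = 29.0 K
term1 = a/(2h) = 0.093/(2*27) = 0.001722222222
term2 = a^2/(8k) = 0.093^2/(8*0.95) = 0.001138026316
t = rho*dH*1000/dT * (term1 + term2)
t = 973*300*1000/29.0 * (0.001722222222 + 0.001138026316)
t = 28790 s

28790


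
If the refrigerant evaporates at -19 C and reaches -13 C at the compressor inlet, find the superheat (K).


Superheat = T_suction - T_evap
Superheat = -13 - (-19)
Superheat = 6 K

6


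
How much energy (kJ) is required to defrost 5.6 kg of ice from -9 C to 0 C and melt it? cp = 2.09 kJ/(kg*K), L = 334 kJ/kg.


Sensible heat = cp * dT = 2.09 * 9 = 18.81 kJ/kg
Total per kg = 18.81 + 334 = 352.81 kJ/kg
Q = m * total = 5.6 * 352.81
Q = 1975.7 kJ

1975.7


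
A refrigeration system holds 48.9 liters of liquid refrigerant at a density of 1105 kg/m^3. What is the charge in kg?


Charge = V * rho / 1000
Charge = 48.9 * 1105 / 1000
Charge = 54.03 kg

54.03


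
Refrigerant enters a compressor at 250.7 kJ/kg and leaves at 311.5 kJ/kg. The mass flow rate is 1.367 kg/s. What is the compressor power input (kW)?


dh = 311.5 - 250.7 = 60.8 kJ/kg
W = m_dot * dh = 1.367 * 60.8 = 83.11 kW

83.11


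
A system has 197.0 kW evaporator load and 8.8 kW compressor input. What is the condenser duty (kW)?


Q_cond = Q_evap + W
Q_cond = 197.0 + 8.8
Q_cond = 205.8 kW

205.8


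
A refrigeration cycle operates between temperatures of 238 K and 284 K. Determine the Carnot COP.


dT = 284 - 238 = 46 K
COP_carnot = T_cold / dT = 238 / 46
COP_carnot = 5.174

5.174


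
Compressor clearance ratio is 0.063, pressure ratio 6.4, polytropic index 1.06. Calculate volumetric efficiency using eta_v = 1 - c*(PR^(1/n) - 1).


PR^(1/n) = 6.4^(1/1.06) = 5.76165361
eta_v = 1 - 0.063 * (5.76165361 - 1)
eta_v = 0.7

0.7


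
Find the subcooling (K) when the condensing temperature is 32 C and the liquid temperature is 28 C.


Subcooling = T_cond - T_liquid
Subcooling = 32 - 28
Subcooling = 4 K

4


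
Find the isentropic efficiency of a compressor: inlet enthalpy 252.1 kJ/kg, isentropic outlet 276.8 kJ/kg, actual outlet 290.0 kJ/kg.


dh_ideal = 276.8 - 252.1 = 24.7 kJ/kg
dh_actual = 290.0 - 252.1 = 37.9 kJ/kg
eta_s = dh_ideal / dh_actual = 24.7 / 37.9
eta_s = 0.6517

0.6517


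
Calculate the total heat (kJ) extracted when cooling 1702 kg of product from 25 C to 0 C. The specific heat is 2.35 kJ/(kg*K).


dT = 25 - (0) = 25 K
Q = m * cp * dT = 1702 * 2.35 * 25
Q = 99993 kJ

99993


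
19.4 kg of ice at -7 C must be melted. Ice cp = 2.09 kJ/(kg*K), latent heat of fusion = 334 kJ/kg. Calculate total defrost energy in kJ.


Sensible heat = cp * dT = 2.09 * 7 = 14.63 kJ/kg
Total per kg = 14.63 + 334 = 348.63 kJ/kg
Q = m * total = 19.4 * 348.63
Q = 6763.4 kJ

6763.4


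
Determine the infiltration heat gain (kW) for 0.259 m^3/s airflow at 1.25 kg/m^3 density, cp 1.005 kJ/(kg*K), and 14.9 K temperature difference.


Q = V_dot * rho * cp * dT
Q = 0.259 * 1.25 * 1.005 * 14.9
Q = 4.848 kW

4.848


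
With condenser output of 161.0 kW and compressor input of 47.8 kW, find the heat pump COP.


COP_hp = Q_cond / W
COP_hp = 161.0 / 47.8
COP_hp = 3.368

3.368
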